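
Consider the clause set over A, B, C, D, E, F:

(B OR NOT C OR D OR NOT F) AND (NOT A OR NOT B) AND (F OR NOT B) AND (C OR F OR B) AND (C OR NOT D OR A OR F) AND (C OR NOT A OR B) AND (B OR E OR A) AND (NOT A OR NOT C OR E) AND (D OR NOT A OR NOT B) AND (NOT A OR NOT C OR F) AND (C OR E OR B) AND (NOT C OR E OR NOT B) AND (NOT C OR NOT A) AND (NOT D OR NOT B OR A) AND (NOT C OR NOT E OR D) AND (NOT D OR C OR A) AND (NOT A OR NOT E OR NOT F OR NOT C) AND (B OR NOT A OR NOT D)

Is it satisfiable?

Suppose A = false.
Suppose F = true.
Suppose B = false.
(E) alone gives E = true.
Suppose C = false.
(NOT D) alone gives D = false.
This assignment satisfies each clause.
A satisfying assignment: A: false,  B: false,  C: false,  D: false,  E: true,  F: true.

Yes, satisfiable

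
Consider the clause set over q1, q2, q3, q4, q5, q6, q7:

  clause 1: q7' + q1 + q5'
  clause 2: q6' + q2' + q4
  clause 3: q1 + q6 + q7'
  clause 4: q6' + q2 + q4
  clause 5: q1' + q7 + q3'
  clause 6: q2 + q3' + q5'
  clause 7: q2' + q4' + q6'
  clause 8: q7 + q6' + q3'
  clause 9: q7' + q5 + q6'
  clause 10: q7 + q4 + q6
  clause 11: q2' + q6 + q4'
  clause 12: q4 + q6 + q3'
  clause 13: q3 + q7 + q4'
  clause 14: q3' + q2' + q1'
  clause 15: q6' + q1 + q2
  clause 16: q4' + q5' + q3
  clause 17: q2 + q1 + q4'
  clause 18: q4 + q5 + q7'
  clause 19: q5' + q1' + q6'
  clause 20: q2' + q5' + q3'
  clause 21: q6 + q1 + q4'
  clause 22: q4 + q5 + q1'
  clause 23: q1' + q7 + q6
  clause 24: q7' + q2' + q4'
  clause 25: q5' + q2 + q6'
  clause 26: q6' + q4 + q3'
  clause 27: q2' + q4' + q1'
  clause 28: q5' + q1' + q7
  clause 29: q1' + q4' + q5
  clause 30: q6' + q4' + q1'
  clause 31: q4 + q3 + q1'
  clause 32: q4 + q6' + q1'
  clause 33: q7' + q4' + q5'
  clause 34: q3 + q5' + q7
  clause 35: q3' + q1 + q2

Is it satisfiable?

No, unsatisfiable

Branch on q7: set q7 = 0.
Branch on q1: set q1 = 0.
Branch on q6: set q6 = 0.
Unit clause (q4) forces q4 = 1.
But (q4') is also a unit clause — contradiction.
Undo q6 and try q6 = 1.
Unit clause (q3') forces q3 = 0.
Unit clause (q4') forces q4 = 0.
Unit clause (q2') forces q2 = 0.
But (q2) is also a unit clause — contradiction.
Both values of q6 lead to a conflict.
Undo q1 and try q1 = 1.
Unit clause (q3') forces q3 = 0.
Unit clause (q4') forces q4 = 0.
But (q4) is also a unit clause — contradiction.
Both values of q1 lead to a conflict.
Undo q7 and try q7 = 1.
Branch on q1: set q1 = 1.
Branch on q5: set q5 = 1.
Unit clause (q6') forces q6 = 0.
Unit clause (q4') forces q4 = 0.
Unit clause (q3') forces q3 = 0.
But (q3) is also a unit clause — contradiction.
Undo q5 and try q5 = 0.
Unit clause (q6') forces q6 = 0.
Unit clause (q4) forces q4 = 1.
But (q4') is also a unit clause — contradiction.
Both values of q5 lead to a conflict.
Undo q1 and try q1 = 0.
Unit clause (q5') forces q5 = 0.
Unit clause (q6) forces q6 = 1.
But (q6') is also a unit clause — contradiction.
Both values of q1 lead to a conflict.
Both values of q7 lead to a conflict.
No assignment satisfies every clause.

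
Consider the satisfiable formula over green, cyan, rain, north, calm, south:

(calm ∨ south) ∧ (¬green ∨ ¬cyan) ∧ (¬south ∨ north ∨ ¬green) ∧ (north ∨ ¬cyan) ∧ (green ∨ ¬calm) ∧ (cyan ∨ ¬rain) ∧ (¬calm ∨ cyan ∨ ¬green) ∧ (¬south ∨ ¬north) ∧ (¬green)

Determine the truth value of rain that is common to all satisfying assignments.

False

Suppose rain = True.
The clause (cyan) is unit, so cyan = True.
The clause (¬green) is unit, so green = False.
The clause (north) is unit, so north = True.
The clause (¬calm) is unit, so calm = False.
The clause (south) is unit, so south = True.
But (¬south) is also a unit clause — contradiction.
So every satisfying assignment has rain = False.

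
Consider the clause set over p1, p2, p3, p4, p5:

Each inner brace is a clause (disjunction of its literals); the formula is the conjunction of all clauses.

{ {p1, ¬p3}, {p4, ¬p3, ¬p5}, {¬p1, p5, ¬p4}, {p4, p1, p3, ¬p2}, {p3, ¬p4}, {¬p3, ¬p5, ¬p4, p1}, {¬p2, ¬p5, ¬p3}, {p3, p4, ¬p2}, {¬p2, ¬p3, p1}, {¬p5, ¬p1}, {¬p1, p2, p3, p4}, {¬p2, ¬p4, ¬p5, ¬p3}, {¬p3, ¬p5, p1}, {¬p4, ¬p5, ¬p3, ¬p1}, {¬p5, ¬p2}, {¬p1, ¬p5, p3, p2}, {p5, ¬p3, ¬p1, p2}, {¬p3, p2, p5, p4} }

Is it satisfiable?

Yes

Suppose p1 = False.
From the singleton clause (¬p3), p3 = False.
From the singleton clause (¬p4), p4 = False.
From the singleton clause (¬p2), p2 = False.
No clause remains; p5 is free.
A satisfying assignment: p1 ↦ False; p2 ↦ False; p3 ↦ False; p4 ↦ False; p5 ↦ True.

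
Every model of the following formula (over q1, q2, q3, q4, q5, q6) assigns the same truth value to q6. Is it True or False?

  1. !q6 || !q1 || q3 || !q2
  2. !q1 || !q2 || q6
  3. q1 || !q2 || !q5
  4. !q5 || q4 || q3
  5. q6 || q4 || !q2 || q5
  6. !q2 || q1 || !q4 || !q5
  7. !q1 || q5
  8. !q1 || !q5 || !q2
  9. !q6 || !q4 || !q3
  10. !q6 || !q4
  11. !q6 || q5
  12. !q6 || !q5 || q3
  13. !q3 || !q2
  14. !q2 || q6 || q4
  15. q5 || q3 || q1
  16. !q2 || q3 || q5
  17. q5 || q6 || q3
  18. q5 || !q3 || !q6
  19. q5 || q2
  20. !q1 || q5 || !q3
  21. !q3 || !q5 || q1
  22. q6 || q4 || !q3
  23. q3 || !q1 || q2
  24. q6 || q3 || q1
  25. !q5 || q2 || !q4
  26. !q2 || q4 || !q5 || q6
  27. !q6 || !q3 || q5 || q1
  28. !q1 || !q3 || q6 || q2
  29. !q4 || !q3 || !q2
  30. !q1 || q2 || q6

True

Suppose q6 = false.
Suppose q1 = false.
From the singleton clause (q3), q3 = true.
From the singleton clause (!q2), q2 = false.
From the singleton clause (q5), q5 = true.
Now (!q5) is unsatisfied and unit — conflict.
Backtrack on q1: now try q1 = true.
From the singleton clause (!q2), q2 = false.
Now (q2) is unsatisfied and unit — conflict.
Neither q1 = true nor q1 = false works.
So every satisfying assignment has q6 = True.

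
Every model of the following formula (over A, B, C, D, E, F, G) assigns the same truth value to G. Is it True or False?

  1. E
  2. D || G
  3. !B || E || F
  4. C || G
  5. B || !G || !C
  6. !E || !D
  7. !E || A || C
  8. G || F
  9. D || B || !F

Suppose G = false.
From the singleton clause (E), E = true.
From the singleton clause (D), D = true.
Now (!D) is unsatisfied and unit — conflict.
So every satisfying assignment has G = True.

True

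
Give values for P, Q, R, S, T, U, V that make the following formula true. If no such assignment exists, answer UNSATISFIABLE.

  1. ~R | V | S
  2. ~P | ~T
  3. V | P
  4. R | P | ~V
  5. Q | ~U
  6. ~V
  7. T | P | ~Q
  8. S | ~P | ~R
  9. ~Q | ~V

From the singleton clause (~V), V = 0.
From the singleton clause (P), P = 1.
From the singleton clause (~T), T = 0.
Suppose R = 1.
From the singleton clause (S), S = 1.
Suppose Q = 1.
All clauses hold; U can take either value.

P=1, Q=1, R=1, S=1, T=0, U=1, V=0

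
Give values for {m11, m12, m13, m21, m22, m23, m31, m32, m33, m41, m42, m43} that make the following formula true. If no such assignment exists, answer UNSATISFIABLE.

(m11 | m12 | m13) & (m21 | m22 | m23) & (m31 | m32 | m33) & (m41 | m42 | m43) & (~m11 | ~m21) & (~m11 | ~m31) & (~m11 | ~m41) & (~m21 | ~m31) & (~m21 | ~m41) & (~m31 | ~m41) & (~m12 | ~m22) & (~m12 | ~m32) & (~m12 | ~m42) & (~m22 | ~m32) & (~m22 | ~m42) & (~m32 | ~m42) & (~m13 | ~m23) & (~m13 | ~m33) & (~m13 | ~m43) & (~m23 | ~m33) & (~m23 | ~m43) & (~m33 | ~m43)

UNSATISFIABLE

Branch on m11: set m11 = 0.
Branch on m12: set m12 = 1.
The clause (~m22) is unit, so m22 = 0.
The clause (~m32) is unit, so m32 = 0.
The clause (~m42) is unit, so m42 = 0.
Branch on m21: set m21 = 1.
The clause (~m31) is unit, so m31 = 0.
The clause (m33) is unit, so m33 = 1.
The clause (~m41) is unit, so m41 = 0.
The clause (m43) is unit, so m43 = 1.
Now (~m43) is unsatisfied and unit — conflict.
Backtrack on m21: now try m21 = 0.
The clause (m23) is unit, so m23 = 1.
The clause (~m13) is unit, so m13 = 0.
The clause (~m33) is unit, so m33 = 0.
The clause (m31) is unit, so m31 = 1.
The clause (~m41) is unit, so m41 = 0.
The clause (m43) is unit, so m43 = 1.
Now (~m43) is unsatisfied and unit — conflict.
Neither m21 = 1 nor m21 = 0 works.
Backtrack on m12: now try m12 = 0.
The clause (m13) is unit, so m13 = 1.
The clause (~m23) is unit, so m23 = 0.
The clause (~m33) is unit, so m33 = 0.
The clause (~m43) is unit, so m43 = 0.
Branch on m21: set m21 = 1.
The clause (~m31) is unit, so m31 = 0.
The clause (m32) is unit, so m32 = 1.
The clause (~m41) is unit, so m41 = 0.
The clause (m42) is unit, so m42 = 1.
Now (~m42) is unsatisfied and unit — conflict.
Backtrack on m21: now try m21 = 0.
The clause (m22) is unit, so m22 = 1.
The clause (~m32) is unit, so m32 = 0.
The clause (m31) is unit, so m31 = 1.
The clause (~m41) is unit, so m41 = 0.
The clause (m42) is unit, so m42 = 1.
Now (~m42) is unsatisfied and unit — conflict.
Neither m21 = 1 nor m21 = 0 works.
Neither m12 = 1 nor m12 = 0 works.
Backtrack on m11: now try m11 = 1.
The clause (~m21) is unit, so m21 = 0.
The clause (~m31) is unit, so m31 = 0.
The clause (~m41) is unit, so m41 = 0.
Branch on m22: set m22 = 1.
The clause (~m12) is unit, so m12 = 0.
The clause (~m32) is unit, so m32 = 0.
The clause (m33) is unit, so m33 = 1.
The clause (~m42) is unit, so m42 = 0.
The clause (m43) is unit, so m43 = 1.
Now (~m43) is unsatisfied and unit — conflict.
Backtrack on m22: now try m22 = 0.
The clause (m23) is unit, so m23 = 1.
The clause (~m13) is unit, so m13 = 0.
The clause (~m33) is unit, so m33 = 0.
The clause (m32) is unit, so m32 = 1.
The clause (~m12) is unit, so m12 = 0.
The clause (~m42) is unit, so m42 = 0.
The clause (m43) is unit, so m43 = 1.
Now (~m43) is unsatisfied and unit — conflict.
Neither m22 = 1 nor m22 = 0 works.
Neither m11 = 1 nor m11 = 0 works.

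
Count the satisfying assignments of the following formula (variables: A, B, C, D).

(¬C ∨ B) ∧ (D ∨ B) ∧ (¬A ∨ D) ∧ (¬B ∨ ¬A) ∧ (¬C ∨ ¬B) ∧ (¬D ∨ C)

There are 2^4 = 16 truth assignments over (A, B, C, D).
Split on D. With D = True, the clauses containing D are satisfied and ¬D drops from the rest; 0 of the 2^3 = 8 assignments to the other variables satisfy what remains.
With D = False, by the same count on the reduced clause set, 1 assignment works.
(One model: A=F, B=T, C=F, D=F.)
Total: 0 + 1 = 1.

1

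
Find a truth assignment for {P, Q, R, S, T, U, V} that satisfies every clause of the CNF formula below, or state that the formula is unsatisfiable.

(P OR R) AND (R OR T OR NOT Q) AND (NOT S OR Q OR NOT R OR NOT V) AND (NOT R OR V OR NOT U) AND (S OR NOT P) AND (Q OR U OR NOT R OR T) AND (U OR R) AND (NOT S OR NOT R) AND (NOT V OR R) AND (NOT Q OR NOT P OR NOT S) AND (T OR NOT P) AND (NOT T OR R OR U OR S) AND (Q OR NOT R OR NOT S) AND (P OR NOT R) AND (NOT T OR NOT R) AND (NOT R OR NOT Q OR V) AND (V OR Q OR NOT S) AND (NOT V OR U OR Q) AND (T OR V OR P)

Try P = true.
Unit clause (S) forces S = true.
Unit clause (NOT R) forces R = false.
Unit clause (U) forces U = true.
Unit clause (NOT V) forces V = false.
Unit clause (NOT Q) forces Q = false.
Now (Q) is unsatisfied and unit — conflict.
Backtrack on P: now try P = false.
Unit clause (R) forces R = true.
Now (NOT R) is unsatisfied and unit — conflict.
Either choice for P ends in contradiction.

UNSATISFIABLE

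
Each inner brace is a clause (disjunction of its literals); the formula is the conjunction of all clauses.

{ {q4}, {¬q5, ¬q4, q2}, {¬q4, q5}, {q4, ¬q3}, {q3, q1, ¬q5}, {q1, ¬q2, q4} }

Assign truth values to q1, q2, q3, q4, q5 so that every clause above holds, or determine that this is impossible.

q1: True; q2: True; q3: True; q4: True; q5: True

Unit clause (q4) forces q4 = True.
Unit clause (q5) forces q5 = True.
Unit clause (q2) forces q2 = True.
Try q3 = True.
Every clause is now satisfied; q1 is unconstrained.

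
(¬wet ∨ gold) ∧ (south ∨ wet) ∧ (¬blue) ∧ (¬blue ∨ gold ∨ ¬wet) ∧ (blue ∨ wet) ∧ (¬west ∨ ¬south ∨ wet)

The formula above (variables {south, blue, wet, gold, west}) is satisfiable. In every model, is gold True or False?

True

Suppose gold = False.
(¬wet) alone gives wet = False.
(south) alone gives south = True.
(¬blue) alone gives blue = False.
Now (blue) is unsatisfied and unit — conflict.
So every satisfying assignment has gold = True.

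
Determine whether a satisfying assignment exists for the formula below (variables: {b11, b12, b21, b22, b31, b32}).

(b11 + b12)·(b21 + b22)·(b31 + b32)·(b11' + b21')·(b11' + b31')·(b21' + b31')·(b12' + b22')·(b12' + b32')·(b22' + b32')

Branch on b11: set b11 = 1.
From the singleton clause (b21'), b21 = 0.
From the singleton clause (b22), b22 = 1.
From the singleton clause (b31'), b31 = 0.
From the singleton clause (b32), b32 = 1.
But (b32') is also a unit clause — contradiction.
So b11 must be the other value — set b11 = 0.
From the singleton clause (b12), b12 = 1.
From the singleton clause (b22'), b22 = 0.
From the singleton clause (b21), b21 = 1.
From the singleton clause (b31'), b31 = 0.
From the singleton clause (b32), b32 = 1.
But (b32') is also a unit clause — contradiction.
Either choice for b11 ends in contradiction.
No assignment satisfies every clause.

No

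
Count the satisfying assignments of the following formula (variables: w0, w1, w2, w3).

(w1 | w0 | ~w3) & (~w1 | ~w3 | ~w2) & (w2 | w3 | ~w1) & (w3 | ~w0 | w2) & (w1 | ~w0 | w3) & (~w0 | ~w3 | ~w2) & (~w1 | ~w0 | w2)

6

There are 2^4 = 16 truth assignments over (w0, w1, w2, w3).
Split on w0. With w0 = 1, the clauses containing w0 are satisfied and ~w0 drops from the rest; 2 of the 2^3 = 8 assignments to the other variables satisfy what remains.
With w0 = 0, by the same count on the reduced clause set, 4 assignments work.
(One model: w0=F, w1=F, w2=F, w3=F.)
Total: 2 + 4 = 6.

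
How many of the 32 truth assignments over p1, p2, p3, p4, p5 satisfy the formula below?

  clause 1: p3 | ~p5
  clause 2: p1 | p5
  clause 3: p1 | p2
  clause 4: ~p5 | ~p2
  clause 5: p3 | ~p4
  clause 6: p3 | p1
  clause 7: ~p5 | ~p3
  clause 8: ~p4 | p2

5

There are 2^5 = 32 truth assignments over (p1, p2, p3, p4, p5).
Split on p3. With p3 = 1, the clauses containing p3 are satisfied and ~p3 drops from the rest; 3 of the 2^4 = 16 assignments to the other variables satisfy what remains.
With p3 = 0, by the same count on the reduced clause set, 2 assignments work.
(One model: p1=T, p2=F, p3=F, p4=F, p5=F.)
Total: 3 + 2 = 5.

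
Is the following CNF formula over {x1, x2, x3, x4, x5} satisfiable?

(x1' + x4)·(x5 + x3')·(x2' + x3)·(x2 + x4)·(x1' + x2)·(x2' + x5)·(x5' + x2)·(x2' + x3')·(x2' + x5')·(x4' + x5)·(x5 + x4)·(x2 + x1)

Unsatisfiable

Branch on x1: set x1 = 0.
Unit clause (x2) forces x2 = 1.
Unit clause (x3) forces x3 = 1.
That conflicts with the unit clause (x3').
That branch fails; take x1 = 1 instead.
Unit clause (x4) forces x4 = 1.
Unit clause (x2) forces x2 = 1.
Unit clause (x3) forces x3 = 1.
That conflicts with the unit clause (x3').
Both values of x1 lead to a conflict.
No assignment satisfies every clause.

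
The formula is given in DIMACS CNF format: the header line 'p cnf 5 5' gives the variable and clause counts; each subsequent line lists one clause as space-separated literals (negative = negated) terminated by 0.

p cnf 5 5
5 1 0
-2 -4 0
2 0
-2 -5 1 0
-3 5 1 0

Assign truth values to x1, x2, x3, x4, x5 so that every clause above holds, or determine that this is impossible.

(x2) alone gives x2 = True.
(¬x4) alone gives x4 = False.
Try x5 = False.
(x1) alone gives x1 = True.
All clauses hold; x3 can take either value.

x1=True, x2=True, x3=True, x4=False, x5=False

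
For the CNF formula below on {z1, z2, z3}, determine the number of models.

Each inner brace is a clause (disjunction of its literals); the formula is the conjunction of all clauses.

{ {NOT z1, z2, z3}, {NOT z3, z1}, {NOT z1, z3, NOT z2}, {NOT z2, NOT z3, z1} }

There are 2^3 = 8 truth assignments over (z1, z2, z3).
Check each against the 4 clauses (columns in the order z1, z2, z3):
  F F F  ✓ satisfies all
  F F T  ✗ fails (NOT z3 OR z1)
  F T F  ✓ satisfies all
  F T T  ✗ fails (NOT z3 OR z1)
  T F F  ✗ fails (NOT z1 OR z2 OR z3)
  T F T  ✓ satisfies all
  T T F  ✗ fails (NOT z1 OR z3 OR NOT z2)
  T T T  ✓ satisfies all
4 of the 8 rows are models.

4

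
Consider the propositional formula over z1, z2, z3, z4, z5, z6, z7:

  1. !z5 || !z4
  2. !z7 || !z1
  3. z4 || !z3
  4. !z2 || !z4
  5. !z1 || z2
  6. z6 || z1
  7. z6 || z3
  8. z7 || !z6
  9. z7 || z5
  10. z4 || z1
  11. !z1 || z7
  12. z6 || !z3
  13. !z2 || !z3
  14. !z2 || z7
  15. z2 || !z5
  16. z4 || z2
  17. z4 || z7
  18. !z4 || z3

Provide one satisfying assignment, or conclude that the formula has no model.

Branch on z5: set z5 = false.
The clause (z7) is unit, so z7 = true.
The clause (!z1) is unit, so z1 = false.
The clause (z6) is unit, so z6 = true.
The clause (z4) is unit, so z4 = true.
The clause (!z2) is unit, so z2 = false.
The clause (z3) is unit, so z3 = true.
All clauses are satisfied.

z1 ↦ false; z2 ↦ false; z3 ↦ true; z4 ↦ true; z5 ↦ false; z6 ↦ true; z7 ↦ true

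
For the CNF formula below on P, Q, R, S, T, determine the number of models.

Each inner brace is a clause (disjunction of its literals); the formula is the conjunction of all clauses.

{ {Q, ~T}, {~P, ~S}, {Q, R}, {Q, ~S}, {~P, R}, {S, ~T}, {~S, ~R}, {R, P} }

4

There are 2^5 = 32 truth assignments over (P, Q, R, S, T).
Split on T. With T = 1, the clauses containing T are satisfied and ~T drops from the rest; 0 of the 2^4 = 16 assignments to the other variables satisfy what remains.
With T = 0, by the same count on the reduced clause set, 4 assignments work.
Total: 0 + 4 = 4.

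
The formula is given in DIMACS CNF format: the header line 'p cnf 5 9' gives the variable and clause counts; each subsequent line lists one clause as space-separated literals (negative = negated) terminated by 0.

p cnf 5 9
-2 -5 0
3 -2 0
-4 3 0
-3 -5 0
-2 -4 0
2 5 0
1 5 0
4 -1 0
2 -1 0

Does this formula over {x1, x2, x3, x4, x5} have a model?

Try x2 = False.
The clause (x5) is unit, so x5 = True.
The clause (¬x3) is unit, so x3 = False.
The clause (¬x4) is unit, so x4 = False.
The clause (¬x1) is unit, so x1 = False.
Every clause now holds.
A satisfying assignment: x1 ↦ False,  x2 ↦ False,  x3 ↦ False,  x4 ↦ False,  x5 ↦ True.

Yes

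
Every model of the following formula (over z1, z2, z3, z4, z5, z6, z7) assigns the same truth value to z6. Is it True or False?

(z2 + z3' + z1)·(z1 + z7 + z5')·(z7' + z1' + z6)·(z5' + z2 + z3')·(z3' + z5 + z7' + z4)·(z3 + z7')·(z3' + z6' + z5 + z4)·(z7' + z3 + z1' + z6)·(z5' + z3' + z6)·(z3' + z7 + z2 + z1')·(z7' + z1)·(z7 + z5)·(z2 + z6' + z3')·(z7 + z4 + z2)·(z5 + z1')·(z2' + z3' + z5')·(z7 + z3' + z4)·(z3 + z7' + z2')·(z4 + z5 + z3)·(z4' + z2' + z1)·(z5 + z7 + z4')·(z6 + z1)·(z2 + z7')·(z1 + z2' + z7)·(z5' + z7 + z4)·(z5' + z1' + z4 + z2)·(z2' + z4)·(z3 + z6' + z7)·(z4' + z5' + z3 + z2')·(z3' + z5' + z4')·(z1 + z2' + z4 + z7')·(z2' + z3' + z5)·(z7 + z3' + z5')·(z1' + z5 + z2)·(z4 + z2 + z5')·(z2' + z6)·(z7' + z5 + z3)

Suppose z6 = 1.
Try z3 = 1.
Unit clause (z2) forces z2 = 1.
Unit clause (z5') forces z5 = 0.
That conflicts with the unit clause (z5).
That branch fails; take z3 = 0 instead.
Unit clause (z7') forces z7 = 0.
That conflicts with the unit clause (z7).
Neither z3 = 1 nor z3 = 0 works.
So every satisfying assignment has z6 = False.

False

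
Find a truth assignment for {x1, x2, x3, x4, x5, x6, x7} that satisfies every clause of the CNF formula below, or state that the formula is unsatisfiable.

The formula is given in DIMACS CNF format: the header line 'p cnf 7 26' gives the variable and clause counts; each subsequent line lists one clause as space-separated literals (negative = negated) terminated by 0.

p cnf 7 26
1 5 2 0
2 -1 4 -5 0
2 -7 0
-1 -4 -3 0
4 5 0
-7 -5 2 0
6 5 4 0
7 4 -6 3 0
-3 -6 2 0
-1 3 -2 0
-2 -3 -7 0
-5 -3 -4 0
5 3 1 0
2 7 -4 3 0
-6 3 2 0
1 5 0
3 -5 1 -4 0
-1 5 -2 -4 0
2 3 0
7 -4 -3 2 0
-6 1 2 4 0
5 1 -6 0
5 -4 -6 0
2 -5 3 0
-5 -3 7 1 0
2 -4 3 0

Try x2 = True.
Try x4 = False.
Unit clause (x5) forces x5 = True.
Try x1 = False.
Try x3 = False.
Try x7 = True.
No clause remains; x6 is free.

x1: False, x2: True, x3: False, x4: False, x5: True, x6: True, x7: True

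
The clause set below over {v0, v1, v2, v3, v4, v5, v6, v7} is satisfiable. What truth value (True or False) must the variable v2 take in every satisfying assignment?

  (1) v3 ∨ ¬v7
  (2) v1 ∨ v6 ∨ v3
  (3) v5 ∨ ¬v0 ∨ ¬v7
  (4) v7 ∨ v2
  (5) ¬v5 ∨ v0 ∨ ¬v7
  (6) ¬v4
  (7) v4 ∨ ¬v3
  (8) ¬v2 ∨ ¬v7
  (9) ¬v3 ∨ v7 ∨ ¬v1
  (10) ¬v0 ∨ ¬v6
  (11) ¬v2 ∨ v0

Suppose v2 = False.
Unit clause (v7) forces v7 = True.
Unit clause (v3) forces v3 = True.
Unit clause (¬v4) forces v4 = False.
Now (v4) is unsatisfied and unit — conflict.
So every satisfying assignment has v2 = True.

True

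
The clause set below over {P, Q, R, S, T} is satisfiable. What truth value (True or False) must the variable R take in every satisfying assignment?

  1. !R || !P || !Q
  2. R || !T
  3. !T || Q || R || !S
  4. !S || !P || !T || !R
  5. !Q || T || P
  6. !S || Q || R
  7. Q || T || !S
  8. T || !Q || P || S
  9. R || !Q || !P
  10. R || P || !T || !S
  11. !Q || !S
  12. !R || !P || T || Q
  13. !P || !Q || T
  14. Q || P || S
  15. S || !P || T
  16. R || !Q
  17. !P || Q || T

True

Suppose R = false.
The clause (!T) is unit, so T = false.
The clause (!Q) is unit, so Q = false.
The clause (!S) is unit, so S = false.
The clause (P) is unit, so P = true.
Now (!P) is unsatisfied and unit — conflict.
So every satisfying assignment has R = True.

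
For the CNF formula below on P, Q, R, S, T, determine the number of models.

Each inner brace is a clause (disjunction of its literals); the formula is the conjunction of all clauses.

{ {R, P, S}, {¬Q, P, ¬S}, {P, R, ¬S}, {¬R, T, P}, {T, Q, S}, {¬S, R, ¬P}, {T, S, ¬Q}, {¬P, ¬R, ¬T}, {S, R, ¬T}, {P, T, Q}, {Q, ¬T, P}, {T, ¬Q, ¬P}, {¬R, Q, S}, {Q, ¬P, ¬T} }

There are 2^5 = 32 truth assignments over (P, Q, R, S, T).
Split on P. With P = True, the clauses containing P are satisfied and ¬P drops from the rest; 1 of the 2^4 = 16 assignments to the other variables satisfy what remains.
With P = False, by the same count on the reduced clause set, 1 assignment works.
Total: 1 + 1 = 2.

2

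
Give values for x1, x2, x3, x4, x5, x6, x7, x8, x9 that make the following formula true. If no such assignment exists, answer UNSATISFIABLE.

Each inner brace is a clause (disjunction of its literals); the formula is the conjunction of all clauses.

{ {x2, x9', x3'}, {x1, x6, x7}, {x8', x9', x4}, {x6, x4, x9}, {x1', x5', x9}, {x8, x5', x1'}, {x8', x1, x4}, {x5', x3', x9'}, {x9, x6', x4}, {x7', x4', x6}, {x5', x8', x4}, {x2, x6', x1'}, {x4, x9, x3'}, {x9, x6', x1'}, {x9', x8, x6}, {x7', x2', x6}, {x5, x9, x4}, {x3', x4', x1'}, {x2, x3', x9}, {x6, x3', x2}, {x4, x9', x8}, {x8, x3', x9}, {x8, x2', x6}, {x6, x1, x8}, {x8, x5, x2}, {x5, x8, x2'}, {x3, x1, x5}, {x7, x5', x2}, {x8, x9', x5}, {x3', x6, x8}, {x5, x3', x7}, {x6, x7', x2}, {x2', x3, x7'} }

Case x2 = 1:
Case x7 = 0:
Case x1 = 1:
Case x5 = 0:
The clause (x8) is unit, so x8 = 1.
The clause (x3') is unit, so x3 = 0.
Case x9 = 0:
The clause (x6') is unit, so x6 = 0.
The clause (x4) is unit, so x4 = 1.
Every clause now holds.

x1: 1,  x2: 1,  x3: 0,  x4: 1,  x5: 0,  x6: 0,  x7: 0,  x8: 1,  x9: 0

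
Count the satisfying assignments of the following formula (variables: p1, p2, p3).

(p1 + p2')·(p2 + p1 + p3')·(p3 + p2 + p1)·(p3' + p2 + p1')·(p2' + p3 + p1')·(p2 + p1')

There are 2^3 = 8 truth assignments over (p1, p2, p3).
Check each against the 6 clauses (columns in the order p1, p2, p3):
  F F F  ✗ fails (p3 + p2 + p1)
  F F T  ✗ fails (p2 + p1 + p3')
  F T F  ✗ fails (p1 + p2')
  F T T  ✗ fails (p1 + p2')
  T F F  ✗ fails (p2 + p1')
  T F T  ✗ fails (p3' + p2 + p1')
  T T F  ✗ fails (p2' + p3 + p1')
  T T T  ✓ satisfies all
1 of the 8 rows is a model.

1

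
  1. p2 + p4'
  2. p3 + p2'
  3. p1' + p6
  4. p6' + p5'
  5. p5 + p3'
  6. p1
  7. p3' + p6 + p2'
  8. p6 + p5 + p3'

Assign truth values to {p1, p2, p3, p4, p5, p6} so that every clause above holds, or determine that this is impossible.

Unit clause (p1) forces p1 = 1.
Unit clause (p6) forces p6 = 1.
Unit clause (p5') forces p5 = 0.
Unit clause (p3') forces p3 = 0.
Unit clause (p2') forces p2 = 0.
Unit clause (p4') forces p4 = 0.
This assignment satisfies each clause.

p1 ↦ 1; p2 ↦ 0; p3 ↦ 0; p4 ↦ 0; p5 ↦ 0; p6 ↦ 1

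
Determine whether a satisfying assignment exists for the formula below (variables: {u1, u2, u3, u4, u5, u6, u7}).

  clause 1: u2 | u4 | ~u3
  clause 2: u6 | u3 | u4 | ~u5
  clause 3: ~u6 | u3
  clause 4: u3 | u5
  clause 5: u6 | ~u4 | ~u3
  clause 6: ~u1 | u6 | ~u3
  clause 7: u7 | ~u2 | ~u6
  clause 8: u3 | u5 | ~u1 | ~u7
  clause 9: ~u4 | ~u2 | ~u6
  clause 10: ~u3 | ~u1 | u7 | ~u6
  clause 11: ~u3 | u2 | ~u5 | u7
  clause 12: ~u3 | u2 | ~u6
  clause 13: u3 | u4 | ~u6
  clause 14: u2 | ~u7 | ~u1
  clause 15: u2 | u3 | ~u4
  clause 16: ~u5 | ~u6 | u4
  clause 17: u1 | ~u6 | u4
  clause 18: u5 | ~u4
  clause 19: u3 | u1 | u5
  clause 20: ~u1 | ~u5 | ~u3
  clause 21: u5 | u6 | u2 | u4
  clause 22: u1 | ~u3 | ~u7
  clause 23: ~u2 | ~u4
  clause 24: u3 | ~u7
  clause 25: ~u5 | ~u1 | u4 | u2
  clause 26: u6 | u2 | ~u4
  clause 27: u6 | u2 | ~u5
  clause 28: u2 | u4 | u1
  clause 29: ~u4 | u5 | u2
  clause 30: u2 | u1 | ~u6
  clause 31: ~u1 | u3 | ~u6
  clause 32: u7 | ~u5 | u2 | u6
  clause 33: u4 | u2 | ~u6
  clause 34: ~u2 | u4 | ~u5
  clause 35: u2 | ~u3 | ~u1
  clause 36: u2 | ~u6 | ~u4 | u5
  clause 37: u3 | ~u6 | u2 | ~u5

Branch on u6: set u6 = 0.
Branch on u3: set u3 = 1.
The clause (~u4) is unit, so u4 = 0.
The clause (u2) is unit, so u2 = 1.
The clause (~u1) is unit, so u1 = 0.
The clause (~u7) is unit, so u7 = 0.
The clause (~u5) is unit, so u5 = 0.
All clauses are satisfied.
A satisfying assignment: u1: 0,  u2: 1,  u3: 1,  u4: 0,  u5: 0,  u6: 0,  u7: 0.

Yes, satisfiable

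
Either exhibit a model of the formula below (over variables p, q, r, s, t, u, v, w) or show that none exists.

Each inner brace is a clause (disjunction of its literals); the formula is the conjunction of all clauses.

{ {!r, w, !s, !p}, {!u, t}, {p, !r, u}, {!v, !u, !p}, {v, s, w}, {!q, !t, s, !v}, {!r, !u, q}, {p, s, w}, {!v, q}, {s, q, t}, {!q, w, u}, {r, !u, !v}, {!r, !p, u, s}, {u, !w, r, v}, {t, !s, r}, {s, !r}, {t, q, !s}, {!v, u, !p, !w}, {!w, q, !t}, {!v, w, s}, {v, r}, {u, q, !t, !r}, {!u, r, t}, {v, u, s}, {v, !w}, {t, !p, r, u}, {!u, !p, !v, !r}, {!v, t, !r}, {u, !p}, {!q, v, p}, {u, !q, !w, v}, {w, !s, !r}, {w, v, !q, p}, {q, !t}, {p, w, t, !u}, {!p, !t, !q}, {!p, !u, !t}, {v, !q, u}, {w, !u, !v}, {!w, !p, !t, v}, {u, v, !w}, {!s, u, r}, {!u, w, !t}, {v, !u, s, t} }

p: false,  q: true,  r: true,  s: true,  t: true,  u: true,  v: true,  w: true

Case u = true:
The clause (t) is unit, so t = true.
The clause (q) is unit, so q = true.
The clause (!p) is unit, so p = false.
The clause (v) is unit, so v = true.
The clause (s) is unit, so s = true.
The clause (r) is unit, so r = true.
The clause (w) is unit, so w = true.
Every clause now holds.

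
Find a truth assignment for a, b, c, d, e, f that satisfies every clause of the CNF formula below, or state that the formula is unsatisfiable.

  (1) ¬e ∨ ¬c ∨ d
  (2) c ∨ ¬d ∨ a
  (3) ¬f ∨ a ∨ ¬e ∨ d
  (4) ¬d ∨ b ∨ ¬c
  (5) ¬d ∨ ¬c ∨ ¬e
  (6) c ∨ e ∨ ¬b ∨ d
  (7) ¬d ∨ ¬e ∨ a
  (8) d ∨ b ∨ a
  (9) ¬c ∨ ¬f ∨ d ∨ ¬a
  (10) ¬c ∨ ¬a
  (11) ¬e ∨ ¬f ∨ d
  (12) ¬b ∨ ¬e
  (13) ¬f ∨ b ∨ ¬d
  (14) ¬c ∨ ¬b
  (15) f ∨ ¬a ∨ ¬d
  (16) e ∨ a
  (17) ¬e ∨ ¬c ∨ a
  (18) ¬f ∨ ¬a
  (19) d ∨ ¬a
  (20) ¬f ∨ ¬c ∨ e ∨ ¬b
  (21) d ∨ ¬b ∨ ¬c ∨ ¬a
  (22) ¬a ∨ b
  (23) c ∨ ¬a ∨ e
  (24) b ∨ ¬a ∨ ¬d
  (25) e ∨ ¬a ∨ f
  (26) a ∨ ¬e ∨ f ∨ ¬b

UNSATISFIABLE

Try c = False.
Try d = False.
Unit clause (¬a) forces a = False.
Unit clause (b) forces b = True.
Unit clause (e) forces e = True.
But (¬e) is also a unit clause — contradiction.
Undo d and try d = True.
Unit clause (a) forces a = True.
Unit clause (f) forces f = True.
But (¬f) is also a unit clause — contradiction.
Both values of d lead to a conflict.
Undo c and try c = True.
Unit clause (¬a) forces a = False.
Unit clause (¬b) forces b = False.
Unit clause (¬d) forces d = False.
But (d) is also a unit clause — contradiction.
Both values of c lead to a conflict.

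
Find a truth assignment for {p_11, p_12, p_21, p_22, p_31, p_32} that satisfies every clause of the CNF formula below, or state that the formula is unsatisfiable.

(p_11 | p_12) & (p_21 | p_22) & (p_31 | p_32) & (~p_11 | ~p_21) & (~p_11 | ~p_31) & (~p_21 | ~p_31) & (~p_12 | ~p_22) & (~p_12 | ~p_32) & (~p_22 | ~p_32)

UNSATISFIABLE

Suppose p_11 = 1.
Unit clause (~p_21) forces p_21 = 0.
Unit clause (p_22) forces p_22 = 1.
Unit clause (~p_31) forces p_31 = 0.
Unit clause (p_32) forces p_32 = 1.
That conflicts with the unit clause (~p_32).
Undo p_11 and try p_11 = 0.
Unit clause (p_12) forces p_12 = 1.
Unit clause (~p_22) forces p_22 = 0.
Unit clause (p_21) forces p_21 = 1.
Unit clause (~p_31) forces p_31 = 0.
Unit clause (p_32) forces p_32 = 1.
That conflicts with the unit clause (~p_32).
Both values of p_11 lead to a conflict.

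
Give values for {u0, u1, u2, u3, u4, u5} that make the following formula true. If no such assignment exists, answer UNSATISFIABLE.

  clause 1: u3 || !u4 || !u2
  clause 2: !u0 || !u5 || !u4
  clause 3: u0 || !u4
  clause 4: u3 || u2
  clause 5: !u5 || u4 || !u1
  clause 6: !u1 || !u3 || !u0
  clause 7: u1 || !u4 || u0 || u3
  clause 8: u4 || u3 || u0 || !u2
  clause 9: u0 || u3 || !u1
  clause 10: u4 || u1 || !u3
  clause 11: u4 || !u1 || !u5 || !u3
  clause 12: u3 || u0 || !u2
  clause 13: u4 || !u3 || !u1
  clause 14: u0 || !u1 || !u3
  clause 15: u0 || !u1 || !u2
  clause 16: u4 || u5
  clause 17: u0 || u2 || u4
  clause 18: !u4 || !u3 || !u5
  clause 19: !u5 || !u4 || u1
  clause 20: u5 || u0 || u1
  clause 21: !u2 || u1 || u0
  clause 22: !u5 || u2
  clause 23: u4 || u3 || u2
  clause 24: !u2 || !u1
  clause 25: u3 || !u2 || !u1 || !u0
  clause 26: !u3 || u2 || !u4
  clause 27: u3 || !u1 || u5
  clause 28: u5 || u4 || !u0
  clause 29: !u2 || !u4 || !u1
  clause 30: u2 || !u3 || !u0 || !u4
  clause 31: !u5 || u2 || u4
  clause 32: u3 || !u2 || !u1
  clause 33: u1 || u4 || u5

Try u0 = true.
Try u5 = false.
Unit clause (u4) forces u4 = true.
Try u3 = true.
Unit clause (!u1) forces u1 = false.
Unit clause (u2) forces u2 = true.
All clauses are satisfied.

u0=true; u1=false; u2=true; u3=true; u4=true; u5=false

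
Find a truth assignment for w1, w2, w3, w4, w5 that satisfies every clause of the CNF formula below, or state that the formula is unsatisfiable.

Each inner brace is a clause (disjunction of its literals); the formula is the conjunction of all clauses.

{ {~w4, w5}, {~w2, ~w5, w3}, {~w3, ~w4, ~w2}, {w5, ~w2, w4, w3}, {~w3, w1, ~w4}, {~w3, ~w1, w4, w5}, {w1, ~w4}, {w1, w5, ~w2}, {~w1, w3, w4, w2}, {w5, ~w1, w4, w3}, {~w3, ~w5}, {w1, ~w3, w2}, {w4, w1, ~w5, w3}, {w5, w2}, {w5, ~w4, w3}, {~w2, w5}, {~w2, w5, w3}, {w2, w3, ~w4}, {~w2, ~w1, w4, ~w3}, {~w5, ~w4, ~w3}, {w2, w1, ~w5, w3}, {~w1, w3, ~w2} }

UNSATISFIABLE

Branch on w4: set w4 = 0.
Branch on w3: set w3 = 0.
Branch on w2: set w2 = 0.
The clause (~w1) is unit, so w1 = 0.
The clause (~w5) is unit, so w5 = 0.
But (w5) is also a unit clause — contradiction.
That branch fails; take w2 = 1 instead.
The clause (~w5) is unit, so w5 = 0.
But (w5) is also a unit clause — contradiction.
Either choice for w2 ends in contradiction.
That branch fails; take w3 = 1 instead.
The clause (~w5) is unit, so w5 = 0.
The clause (~w1) is unit, so w1 = 0.
The clause (~w2) is unit, so w2 = 0.
But (w2) is also a unit clause — contradiction.
Either choice for w3 ends in contradiction.
That branch fails; take w4 = 1 instead.
The clause (w5) is unit, so w5 = 1.
The clause (w1) is unit, so w1 = 1.
The clause (~w3) is unit, so w3 = 0.
The clause (~w2) is unit, so w2 = 0.
But (w2) is also a unit clause — contradiction.
Either choice for w4 ends in contradiction.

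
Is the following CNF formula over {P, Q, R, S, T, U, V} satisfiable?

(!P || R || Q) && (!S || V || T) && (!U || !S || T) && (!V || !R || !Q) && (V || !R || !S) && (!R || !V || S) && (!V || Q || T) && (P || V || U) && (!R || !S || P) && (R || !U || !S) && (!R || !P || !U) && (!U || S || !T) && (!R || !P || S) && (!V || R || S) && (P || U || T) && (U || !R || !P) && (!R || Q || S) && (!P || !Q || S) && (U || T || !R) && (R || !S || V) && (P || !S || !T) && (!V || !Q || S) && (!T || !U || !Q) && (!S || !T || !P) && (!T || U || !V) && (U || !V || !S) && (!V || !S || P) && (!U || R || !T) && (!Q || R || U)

Yes

Branch on P: set P = false.
Branch on V: set V = false.
Unit clause (U) forces U = true.
Branch on S: set S = false.
Unit clause (!T) forces T = false.
Branch on R: set R = true.
Unit clause (Q) forces Q = true.
Every clause now holds.
A satisfying assignment: P ↦ false, Q ↦ true, R ↦ true, S ↦ false, T ↦ false, U ↦ true, V ↦ false.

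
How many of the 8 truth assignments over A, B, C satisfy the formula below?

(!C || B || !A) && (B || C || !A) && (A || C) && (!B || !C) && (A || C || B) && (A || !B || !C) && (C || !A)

1

There are 2^3 = 8 truth assignments over (A, B, C).
Check each against the 7 clauses (columns in the order A, B, C):
  F F F  ✗ fails (A || C)
  F F T  ✓ satisfies all
  F T F  ✗ fails (A || C)
  F T T  ✗ fails (!B || !C)
  T F F  ✗ fails (B || C || !A)
  T F T  ✗ fails (!C || B || !A)
  T T F  ✗ fails (C || !A)
  T T T  ✗ fails (!B || !C)
1 of the 8 rows is a model.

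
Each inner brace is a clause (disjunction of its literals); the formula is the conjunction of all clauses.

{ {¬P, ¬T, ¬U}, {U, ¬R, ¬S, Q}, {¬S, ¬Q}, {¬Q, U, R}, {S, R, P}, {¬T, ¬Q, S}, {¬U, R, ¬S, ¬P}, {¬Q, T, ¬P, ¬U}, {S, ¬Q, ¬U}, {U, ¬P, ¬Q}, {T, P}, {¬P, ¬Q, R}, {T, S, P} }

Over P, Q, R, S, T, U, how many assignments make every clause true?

14

There are 2^6 = 64 truth assignments over (P, Q, R, S, T, U).
Split on U. With U = True, the clauses containing U are satisfied and ¬U drops from the rest; 6 of the 2^5 = 32 assignments to the other variables satisfy what remains.
With U = False, by the same count on the reduced clause set, 8 assignments work.
Total: 6 + 8 = 14.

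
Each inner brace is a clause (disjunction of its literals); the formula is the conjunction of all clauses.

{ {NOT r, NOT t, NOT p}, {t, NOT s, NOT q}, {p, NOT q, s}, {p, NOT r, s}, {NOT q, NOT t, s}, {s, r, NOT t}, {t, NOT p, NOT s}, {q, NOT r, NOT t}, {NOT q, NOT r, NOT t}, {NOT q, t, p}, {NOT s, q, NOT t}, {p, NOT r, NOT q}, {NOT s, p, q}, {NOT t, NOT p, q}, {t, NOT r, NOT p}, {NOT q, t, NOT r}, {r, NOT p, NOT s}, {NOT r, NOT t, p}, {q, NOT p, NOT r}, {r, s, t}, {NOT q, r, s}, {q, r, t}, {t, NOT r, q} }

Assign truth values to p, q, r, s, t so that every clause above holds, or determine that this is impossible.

Case r = false:
Case s = true:
(NOT p) alone gives p = false.
(q) alone gives q = true.
(t) alone gives t = true.
Every clause now holds.

p: false,  q: true,  r: false,  s: true,  t: true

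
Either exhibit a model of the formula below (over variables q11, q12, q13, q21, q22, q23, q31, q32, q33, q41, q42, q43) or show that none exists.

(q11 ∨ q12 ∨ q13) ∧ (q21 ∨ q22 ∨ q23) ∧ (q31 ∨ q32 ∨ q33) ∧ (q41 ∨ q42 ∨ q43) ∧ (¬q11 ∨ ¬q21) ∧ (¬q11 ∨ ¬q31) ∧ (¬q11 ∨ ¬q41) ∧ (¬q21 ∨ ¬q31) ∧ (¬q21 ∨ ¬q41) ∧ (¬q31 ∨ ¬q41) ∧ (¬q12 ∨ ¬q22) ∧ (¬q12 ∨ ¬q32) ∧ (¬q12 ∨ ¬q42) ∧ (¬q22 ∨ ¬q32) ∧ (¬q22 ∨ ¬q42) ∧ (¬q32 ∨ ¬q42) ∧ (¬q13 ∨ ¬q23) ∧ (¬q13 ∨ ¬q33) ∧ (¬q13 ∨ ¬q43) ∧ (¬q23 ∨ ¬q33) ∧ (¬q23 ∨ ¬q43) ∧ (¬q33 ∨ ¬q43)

Try q11 = False.
Try q12 = True.
The clause (¬q22) is unit, so q22 = False.
The clause (¬q32) is unit, so q32 = False.
The clause (¬q42) is unit, so q42 = False.
Try q21 = True.
The clause (¬q31) is unit, so q31 = False.
The clause (q33) is unit, so q33 = True.
The clause (¬q41) is unit, so q41 = False.
The clause (q43) is unit, so q43 = True.
Now (¬q43) is unsatisfied and unit — conflict.
So q21 must be the other value — set q21 = False.
The clause (q23) is unit, so q23 = True.
The clause (¬q13) is unit, so q13 = False.
The clause (¬q33) is unit, so q33 = False.
The clause (q31) is unit, so q31 = True.
The clause (¬q41) is unit, so q41 = False.
The clause (q43) is unit, so q43 = True.
Now (¬q43) is unsatisfied and unit — conflict.
Both values of q21 lead to a conflict.
So q12 must be the other value — set q12 = False.
The clause (q13) is unit, so q13 = True.
The clause (¬q23) is unit, so q23 = False.
The clause (¬q33) is unit, so q33 = False.
The clause (¬q43) is unit, so q43 = False.
Try q21 = True.
The clause (¬q31) is unit, so q31 = False.
The clause (q32) is unit, so q32 = True.
The clause (¬q41) is unit, so q41 = False.
The clause (q42) is unit, so q42 = True.
Now (¬q42) is unsatisfied and unit — conflict.
So q21 must be the other value — set q21 = False.
The clause (q22) is unit, so q22 = True.
The clause (¬q32) is unit, so q32 = False.
The clause (q31) is unit, so q31 = True.
The clause (¬q41) is unit, so q41 = False.
The clause (q42) is unit, so q42 = True.
Now (¬q42) is unsatisfied and unit — conflict.
Both values of q21 lead to a conflict.
Both values of q12 lead to a conflict.
So q11 must be the other value — set q11 = True.
The clause (¬q21) is unit, so q21 = False.
The clause (¬q31) is unit, so q31 = False.
The clause (¬q41) is unit, so q41 = False.
Try q22 = True.
The clause (¬q12) is unit, so q12 = False.
The clause (¬q32) is unit, so q32 = False.
The clause (q33) is unit, so q33 = True.
The clause (¬q42) is unit, so q42 = False.
The clause (q43) is unit, so q43 = True.
Now (¬q43) is unsatisfied and unit — conflict.
So q22 must be the other value — set q22 = False.
The clause (q23) is unit, so q23 = True.
The clause (¬q13) is unit, so q13 = False.
The clause (¬q33) is unit, so q33 = False.
The clause (q32) is unit, so q32 = True.
The clause (¬q12) is unit, so q12 = False.
The clause (¬q42) is unit, so q42 = False.
The clause (q43) is unit, so q43 = True.
Now (¬q43) is unsatisfied and unit — conflict.
Both values of q22 lead to a conflict.
Both values of q11 lead to a conflict.

UNSATISFIABLE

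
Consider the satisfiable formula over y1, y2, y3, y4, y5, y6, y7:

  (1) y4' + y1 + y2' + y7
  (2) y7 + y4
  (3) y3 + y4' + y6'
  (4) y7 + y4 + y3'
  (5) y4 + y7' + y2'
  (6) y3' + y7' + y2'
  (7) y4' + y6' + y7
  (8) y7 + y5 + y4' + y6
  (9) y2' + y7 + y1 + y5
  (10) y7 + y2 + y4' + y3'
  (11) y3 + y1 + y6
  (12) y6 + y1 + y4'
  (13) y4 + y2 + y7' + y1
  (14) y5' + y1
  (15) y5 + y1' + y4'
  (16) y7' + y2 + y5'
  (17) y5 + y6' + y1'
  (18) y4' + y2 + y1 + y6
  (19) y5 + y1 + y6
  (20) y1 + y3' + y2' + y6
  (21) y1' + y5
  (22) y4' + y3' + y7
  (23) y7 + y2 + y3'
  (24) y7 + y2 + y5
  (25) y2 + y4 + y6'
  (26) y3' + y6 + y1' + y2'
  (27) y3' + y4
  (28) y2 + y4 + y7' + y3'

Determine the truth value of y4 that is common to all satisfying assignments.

Suppose y4 = 0.
The clause (y7) is unit, so y7 = 1.
The clause (y2') is unit, so y2 = 0.
The clause (y1) is unit, so y1 = 1.
The clause (y5') is unit, so y5 = 0.
Now (y5) is unsatisfied and unit — conflict.
So every satisfying assignment has y4 = True.

True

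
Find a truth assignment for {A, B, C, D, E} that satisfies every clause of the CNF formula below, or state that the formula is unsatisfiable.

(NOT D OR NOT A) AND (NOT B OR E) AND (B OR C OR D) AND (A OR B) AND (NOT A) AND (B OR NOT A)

The clause (NOT A) is unit, so A = false.
The clause (B) is unit, so B = true.
The clause (E) is unit, so E = true.
All clauses hold; C, D can take either value.

A=false, B=true, C=true, D=true, E=true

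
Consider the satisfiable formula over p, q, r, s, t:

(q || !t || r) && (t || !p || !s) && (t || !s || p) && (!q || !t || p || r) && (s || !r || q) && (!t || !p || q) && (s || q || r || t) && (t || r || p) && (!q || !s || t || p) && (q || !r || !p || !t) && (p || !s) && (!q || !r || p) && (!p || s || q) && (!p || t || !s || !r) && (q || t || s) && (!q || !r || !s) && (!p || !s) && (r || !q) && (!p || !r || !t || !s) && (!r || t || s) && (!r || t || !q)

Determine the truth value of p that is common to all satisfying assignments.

Suppose p = false.
Unit clause (!s) forces s = false.
Branch on r: set r = false.
Unit clause (t) forces t = true.
Unit clause (q) forces q = true.
Now (!q) is unsatisfied and unit — conflict.
Undo r and try r = true.
Unit clause (q) forces q = true.
Now (!q) is unsatisfied and unit — conflict.
Neither r = true nor r = false works.
So every satisfying assignment has p = True.

True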